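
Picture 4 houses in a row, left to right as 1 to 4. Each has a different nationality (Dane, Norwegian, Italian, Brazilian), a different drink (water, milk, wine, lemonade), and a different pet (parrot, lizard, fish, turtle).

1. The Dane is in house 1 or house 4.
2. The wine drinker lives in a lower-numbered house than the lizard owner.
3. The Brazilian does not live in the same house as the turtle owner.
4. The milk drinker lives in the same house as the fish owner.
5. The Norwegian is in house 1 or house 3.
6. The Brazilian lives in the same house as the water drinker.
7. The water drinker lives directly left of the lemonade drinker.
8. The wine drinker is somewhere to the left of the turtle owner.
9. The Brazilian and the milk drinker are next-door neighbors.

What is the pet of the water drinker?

lizard

The Dane is narrowed to house 1 or 4; consider each.
Placing it in house 1 leads to a contradiction, so it's in house 4.
The Norwegian is narrowed to house 1 or 3; consider each.
Placing it in house 3 leads to a contradiction, so it's in house 1.
The Brazilian is narrowed to house 2 or 3; consider each.
Placing it in house 2 leads to a contradiction, so it's in house 3.
Clue 6 places the water drinker in house 3.
From clue 7, the lemonade drinker must be in house 4.
House 2's nationality must be Italian (nothing else left).
House 1 drink: only wine fits.
House 2's drink must be milk (nothing else left).
From clue 4, the fish owner must be in house 2.
House 1 pet: only parrot fits.
That leaves lizard as the pet for house 3.
House 4 pet: only turtle fits.
So: house 1 = Norwegian/wine/parrot, house 2 = Italian/milk/fish, house 3 = Brazilian/water/lizard, house 4 = Dane/lemonade/turtle.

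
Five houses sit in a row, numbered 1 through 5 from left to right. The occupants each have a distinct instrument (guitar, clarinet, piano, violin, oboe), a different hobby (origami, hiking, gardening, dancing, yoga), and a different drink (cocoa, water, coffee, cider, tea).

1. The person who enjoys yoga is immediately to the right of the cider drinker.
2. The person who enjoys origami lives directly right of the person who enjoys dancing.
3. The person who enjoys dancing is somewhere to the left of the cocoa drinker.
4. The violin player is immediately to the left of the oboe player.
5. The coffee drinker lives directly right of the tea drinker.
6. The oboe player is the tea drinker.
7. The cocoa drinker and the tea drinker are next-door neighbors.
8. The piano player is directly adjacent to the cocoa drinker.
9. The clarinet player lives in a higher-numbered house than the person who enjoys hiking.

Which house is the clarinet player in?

5

The oboe player is narrowed to house 2 or 3 or 4; consider each.
Placing it in house 2 and house 3 leads to a contradiction, so it's in house 4.
Clue 4: the violin player is in house 3.
By clue 6, the tea drinker is in house 4.
House 1's instrument must be guitar (nothing else left).
That leaves clarinet as the instrument for house 5.
The coffee drinker is in house 5 (clue 5).
Clue 8 places the cocoa drinker in house 3.
House 2 instrument: only piano fits.
House 5 hobby: only gardening fits.
That leaves hiking as the hobby for house 4.
House 1 hobby: only dancing fits.
Clue 2: the person who enjoys origami is in house 2.
So house 3 gets yoga for hobby.
The cider drinker is in house 2 (clue 1).
The only drink still possible for house 1 is water.
So: house 1 = guitar/dancing/water, house 2 = piano/origami/cider, house 3 = violin/yoga/cocoa, house 4 = oboe/hiking/tea, house 5 = clarinet/gardening/coffee.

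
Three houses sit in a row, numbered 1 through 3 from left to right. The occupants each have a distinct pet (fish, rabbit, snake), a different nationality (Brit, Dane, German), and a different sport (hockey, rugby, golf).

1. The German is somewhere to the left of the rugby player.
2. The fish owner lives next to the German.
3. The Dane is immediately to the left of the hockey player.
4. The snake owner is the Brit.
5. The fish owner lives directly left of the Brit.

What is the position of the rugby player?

2

House 3 nationality: only Brit fits.
That leaves golf as the sport for house 1.
Clue 4: the snake owner is in house 3.
From clue 5, the fish owner must be in house 2.
So house 1 gets rabbit for pet.
Clue 2 places the German in house 1.
That leaves Dane as the nationality for house 2.
The hockey player is in house 3 (clue 3).
House 2's sport must be rugby (nothing else left).
So: house 1 = rabbit/German/golf, house 2 = fish/Dane/rugby, house 3 = snake/Brit/hockey.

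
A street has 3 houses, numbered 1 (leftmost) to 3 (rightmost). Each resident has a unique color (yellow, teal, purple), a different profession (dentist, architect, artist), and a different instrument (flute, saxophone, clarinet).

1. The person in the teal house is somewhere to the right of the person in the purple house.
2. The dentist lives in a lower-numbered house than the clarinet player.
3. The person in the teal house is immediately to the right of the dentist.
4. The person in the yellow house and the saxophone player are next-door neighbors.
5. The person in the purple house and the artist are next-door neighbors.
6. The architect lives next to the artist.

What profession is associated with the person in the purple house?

The person in the purple house is narrowed to house 1 or 2; consider each.
Placing it in house 2 leads to a contradiction, so it's in house 1.
Clue 5: the artist is in house 2.
The only profession still possible for house 3 is architect.
From clue 3, the person in the teal house must be in house 2.
House 3 color: only yellow fits.
House 1's profession must be dentist (nothing else left).
Clue 4: the saxophone player is in house 2.
House 1's instrument must be flute (nothing else left).
So house 3 gets clarinet for instrument.
So: house 1 = purple/dentist/flute, house 2 = teal/artist/saxophone, house 3 = yellow/architect/clarinet.

dentist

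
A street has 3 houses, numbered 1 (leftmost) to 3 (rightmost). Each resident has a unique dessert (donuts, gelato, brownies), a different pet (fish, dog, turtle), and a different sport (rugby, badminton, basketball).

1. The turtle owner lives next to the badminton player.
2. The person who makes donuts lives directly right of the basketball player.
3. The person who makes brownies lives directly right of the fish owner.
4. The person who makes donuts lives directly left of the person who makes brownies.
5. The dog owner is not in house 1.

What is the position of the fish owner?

Clue 4: the person who makes donuts is in house 2.
Clue 4 places the person who makes brownies in house 3.
So house 1 gets gelato for dessert.
Clue 2 places the basketball player in house 1.
The fish owner is in house 2 (clue 3).
The only pet still possible for house 1 is turtle.
House 3 pet: only dog fits.
Clue 1: the badminton player is in house 2.
House 3 sport: only rugby fits.
So: house 1 = gelato/turtle/basketball, house 2 = donuts/fish/badminton, house 3 = brownies/dog/rugby.

2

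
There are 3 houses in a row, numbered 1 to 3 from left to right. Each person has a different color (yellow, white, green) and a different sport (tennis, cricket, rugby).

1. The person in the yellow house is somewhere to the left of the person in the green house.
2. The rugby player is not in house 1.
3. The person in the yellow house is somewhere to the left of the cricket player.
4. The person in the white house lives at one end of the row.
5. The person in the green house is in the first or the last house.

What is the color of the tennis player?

From clue 5, the person in the green house must be in house 3.
The only color still possible for house 2 is yellow.
House 1 sport: only tennis fits.
Clue 3 places the cricket player in house 3.
So house 1 gets white for color.
So house 2 gets rugby for sport.
So: house 1 = white/tennis, house 2 = yellow/rugby, house 3 = green/cricket.

white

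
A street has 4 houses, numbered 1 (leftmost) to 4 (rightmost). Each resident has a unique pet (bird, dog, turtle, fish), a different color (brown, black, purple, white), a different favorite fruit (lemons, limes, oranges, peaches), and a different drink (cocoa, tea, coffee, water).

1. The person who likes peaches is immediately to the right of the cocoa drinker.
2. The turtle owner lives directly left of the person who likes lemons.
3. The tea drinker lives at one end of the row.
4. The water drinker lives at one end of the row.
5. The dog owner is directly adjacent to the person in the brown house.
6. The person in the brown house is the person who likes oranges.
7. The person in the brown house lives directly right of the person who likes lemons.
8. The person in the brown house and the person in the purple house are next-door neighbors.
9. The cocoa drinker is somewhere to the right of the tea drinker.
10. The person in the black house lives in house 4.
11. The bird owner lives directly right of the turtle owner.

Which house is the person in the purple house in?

2

Clue 9 places the tea drinker in house 1.
Clue 10: the person in the black house is in house 4.
The only color still possible for house 1 is white.
That leaves purple as the color for house 2.
That leaves brown as the color for house 3.
So house 4 gets water for drink.
The person who likes oranges is in house 3 (clue 6).
From clue 7, the person who likes lemons must be in house 2.
House 1 favorite fruit: only limes fits.
So house 4 gets peaches for favorite fruit.
The cocoa drinker is in house 3 (clue 1).
From clue 2, the turtle owner must be in house 1.
Clue 11: the bird owner is in house 2.
The only pet still possible for house 3 is fish.
That leaves dog as the pet for house 4.
House 2's drink must be coffee (nothing else left).
So: house 1 = turtle/white/limes/tea, house 2 = bird/purple/lemons/coffee, house 3 = fish/brown/oranges/cocoa, house 4 = dog/black/peaches/water.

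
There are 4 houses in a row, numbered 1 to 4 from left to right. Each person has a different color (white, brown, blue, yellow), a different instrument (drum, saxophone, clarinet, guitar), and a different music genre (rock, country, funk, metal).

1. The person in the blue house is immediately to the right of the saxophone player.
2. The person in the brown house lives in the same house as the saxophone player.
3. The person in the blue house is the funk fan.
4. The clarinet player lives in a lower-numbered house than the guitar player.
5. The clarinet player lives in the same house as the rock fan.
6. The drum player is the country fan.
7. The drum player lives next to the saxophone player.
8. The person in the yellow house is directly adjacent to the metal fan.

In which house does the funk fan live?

The person in the blue house is narrowed to house 2 or 3 or 4; consider each.
Placing it in house 2 and house 3 leads to a contradiction, so it's in house 4.
Clue 1 places the saxophone player in house 3.
The person in the brown house is in house 3 (clue 2).
By clue 3, the funk fan is in house 4.
That leaves clarinet as the instrument for house 1.
By clue 5, the rock fan is in house 1.
The drum player is in house 2 (clue 6).
From clue 6, the country fan must be in house 2.
So house 4 gets guitar for instrument.
That leaves metal as the music genre for house 3.
Clue 8: the person in the yellow house is in house 2.
House 1 color: only white fits.
So: house 1 = white/clarinet/rock, house 2 = yellow/drum/country, house 3 = brown/saxophone/metal, house 4 = blue/guitar/funk.

4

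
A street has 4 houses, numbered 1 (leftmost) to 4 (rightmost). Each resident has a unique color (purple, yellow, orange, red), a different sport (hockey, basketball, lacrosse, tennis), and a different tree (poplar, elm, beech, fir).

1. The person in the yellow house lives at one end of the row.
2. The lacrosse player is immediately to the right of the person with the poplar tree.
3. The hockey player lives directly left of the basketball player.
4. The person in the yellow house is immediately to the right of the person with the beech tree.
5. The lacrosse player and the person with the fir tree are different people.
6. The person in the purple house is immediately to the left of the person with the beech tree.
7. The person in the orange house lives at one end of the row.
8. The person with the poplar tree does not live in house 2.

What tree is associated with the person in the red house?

beech

The person in the yellow house is in house 4 (clue 4).
Clue 4: the person with the beech tree is in house 3.
Clue 6 places the person in the purple house in house 2.
House 1's color must be orange (nothing else left).
That leaves red as the color for house 3.
The lacrosse player is in house 2 (clue 2).
The only tree still possible for house 1 is poplar.
The only tree still possible for house 2 is elm.
The only tree still possible for house 4 is fir.
Clue 3: the hockey player is in house 3.
The basketball player is in house 4 (clue 3).
House 1 sport: only tennis fits.
So: house 1 = orange/tennis/poplar, house 2 = purple/lacrosse/elm, house 3 = red/hockey/beech, house 4 = yellow/basketball/fir.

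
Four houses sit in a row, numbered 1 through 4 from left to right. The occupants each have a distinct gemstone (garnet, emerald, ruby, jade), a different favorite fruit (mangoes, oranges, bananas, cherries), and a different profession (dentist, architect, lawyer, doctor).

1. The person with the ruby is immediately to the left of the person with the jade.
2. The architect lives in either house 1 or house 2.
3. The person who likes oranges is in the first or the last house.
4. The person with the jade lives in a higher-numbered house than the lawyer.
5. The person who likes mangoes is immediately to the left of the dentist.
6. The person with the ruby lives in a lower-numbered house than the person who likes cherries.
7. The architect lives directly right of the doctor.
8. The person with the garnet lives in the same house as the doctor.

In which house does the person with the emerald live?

Clue 7 places the architect in house 2.
From clue 7, the doctor must be in house 1.
Clue 8: the person with the garnet is in house 1.
The only profession still possible for house 4 is dentist.
Clue 4: the person with the jade is in house 4.
By clue 5, the person who likes mangoes is in house 3.
So house 2 gets bananas for favorite fruit.
The only favorite fruit still possible for house 4 is cherries.
So house 3 gets lawyer for profession.
The person with the ruby is in house 3 (clue 1).
So house 2 gets emerald for gemstone.
So house 1 gets oranges for favorite fruit.
So: house 1 = garnet/oranges/doctor, house 2 = emerald/bananas/architect, house 3 = ruby/mangoes/lawyer, house 4 = jade/cherries/dentist.

2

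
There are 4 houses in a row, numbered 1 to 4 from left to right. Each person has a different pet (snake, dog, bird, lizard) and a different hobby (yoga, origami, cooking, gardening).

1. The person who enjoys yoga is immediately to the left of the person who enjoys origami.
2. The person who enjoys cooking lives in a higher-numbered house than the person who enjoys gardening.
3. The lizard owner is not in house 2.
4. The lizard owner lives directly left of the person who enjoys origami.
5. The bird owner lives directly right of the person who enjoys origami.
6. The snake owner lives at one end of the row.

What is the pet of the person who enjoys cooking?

Clue 5 places the bird owner in house 3.
Clue 5 places the person who enjoys origami in house 2.
House 1 pet: only lizard fits.
The only pet still possible for house 2 is dog.
So house 4 gets snake for pet.
The only hobby still possible for house 4 is cooking.
From clue 1, the person who enjoys yoga must be in house 1.
House 3's hobby must be gardening (nothing else left).
So: house 1 = lizard/yoga, house 2 = dog/origami, house 3 = bird/gardening, house 4 = snake/cooking.

snake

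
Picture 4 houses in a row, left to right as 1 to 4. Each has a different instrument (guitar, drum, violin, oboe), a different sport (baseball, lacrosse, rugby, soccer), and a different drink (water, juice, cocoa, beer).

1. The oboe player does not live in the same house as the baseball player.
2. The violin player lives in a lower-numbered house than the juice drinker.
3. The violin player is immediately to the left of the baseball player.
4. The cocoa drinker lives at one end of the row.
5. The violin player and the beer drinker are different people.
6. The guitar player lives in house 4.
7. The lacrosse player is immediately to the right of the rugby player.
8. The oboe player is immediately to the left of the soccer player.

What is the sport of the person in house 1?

From clue 6, the guitar player must be in house 4.
So house 1 gets rugby for sport.
By clue 7, the lacrosse player is in house 2.
The only instrument still possible for house 1 is drum.
The oboe player is narrowed to house 2 or 3; consider each.
Placing it in house 3 leads to a contradiction, so it's in house 2.
Clue 8 places the soccer player in house 3.
So house 3 gets violin for instrument.
House 4's sport must be baseball (nothing else left).
Clue 2 places the juice drinker in house 4.
That leaves cocoa as the drink for house 1.
The only drink still possible for house 2 is beer.
The only drink still possible for house 3 is water.
So: house 1 = drum/rugby/cocoa, house 2 = oboe/lacrosse/beer, house 3 = violin/soccer/water, house 4 = guitar/baseball/juice.

rugby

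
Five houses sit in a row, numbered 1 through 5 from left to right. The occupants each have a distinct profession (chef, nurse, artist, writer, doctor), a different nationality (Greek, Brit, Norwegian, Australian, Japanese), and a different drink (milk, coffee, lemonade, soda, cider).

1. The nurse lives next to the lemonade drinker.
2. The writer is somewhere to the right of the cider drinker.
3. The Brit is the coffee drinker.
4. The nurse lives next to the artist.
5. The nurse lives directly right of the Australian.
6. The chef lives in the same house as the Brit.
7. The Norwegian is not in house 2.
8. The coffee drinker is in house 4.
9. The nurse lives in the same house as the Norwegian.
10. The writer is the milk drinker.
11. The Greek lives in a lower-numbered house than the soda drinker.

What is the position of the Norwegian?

The coffee drinker is in house 4 (clue 8).
The Brit is in house 4 (clue 3).
Clue 6 places the chef in house 4.
The only profession still possible for house 1 is doctor.
The only profession still possible for house 3 is nurse.
House 2 nationality: only Australian fits.
So house 3 gets Norwegian for nationality.
So house 5 gets Japanese for nationality.
House 1's drink must be cider (nothing else left).
The lemonade drinker is in house 2 (clue 1).
Clue 4 places the artist in house 2.
So house 5 gets writer for profession.
House 1 nationality: only Greek fits.
House 3 drink: only soda fits.
House 5 drink: only milk fits.
So: house 1 = doctor/Greek/cider, house 2 = artist/Australian/lemonade, house 3 = nurse/Norwegian/soda, house 4 = chef/Brit/coffee, house 5 = writer/Japanese/milk.

3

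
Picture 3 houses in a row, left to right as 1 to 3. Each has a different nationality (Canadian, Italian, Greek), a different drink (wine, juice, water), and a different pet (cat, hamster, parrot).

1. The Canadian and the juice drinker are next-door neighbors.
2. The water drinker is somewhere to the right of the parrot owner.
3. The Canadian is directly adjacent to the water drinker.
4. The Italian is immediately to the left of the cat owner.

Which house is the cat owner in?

2

The Italian is narrowed to house 1 or 2; consider each.
Placing it in house 2 leads to a contradiction, so it's in house 1.
The cat owner is in house 2 (clue 4).
So house 1 gets parrot for pet.
The only pet still possible for house 3 is hamster.
The Canadian is narrowed to house 2 or 3; consider each.
Placing it in house 3 leads to a contradiction, so it's in house 2.
By clue 3, the water drinker is in house 3.
The only nationality still possible for house 3 is Greek.
So house 2 gets wine for drink.
House 1 drink: only juice fits.
So: house 1 = Italian/juice/parrot, house 2 = Canadian/wine/cat, house 3 = Greek/water/hamster.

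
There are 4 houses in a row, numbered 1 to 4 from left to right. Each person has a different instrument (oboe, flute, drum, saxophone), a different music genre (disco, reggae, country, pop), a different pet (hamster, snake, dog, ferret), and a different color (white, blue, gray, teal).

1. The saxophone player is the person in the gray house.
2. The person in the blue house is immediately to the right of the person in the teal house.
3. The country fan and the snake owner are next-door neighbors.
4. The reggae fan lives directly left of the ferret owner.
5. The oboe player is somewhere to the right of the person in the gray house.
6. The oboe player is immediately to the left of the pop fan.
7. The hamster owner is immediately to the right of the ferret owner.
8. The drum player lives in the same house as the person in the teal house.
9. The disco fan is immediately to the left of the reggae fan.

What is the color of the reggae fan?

Clue 4: the reggae fan is in house 2.
By clue 4, the ferret owner is in house 3.
Clue 7 places the hamster owner in house 4.
By clue 9, the disco fan is in house 1.
House 4's instrument must be flute (nothing else left).
Clue 3: the country fan is in house 3.
The snake owner is in house 2 (clue 3).
That leaves pop as the music genre for house 4.
House 1's pet must be dog (nothing else left).
The oboe player is in house 3 (clue 6).
House 4's color must be white (nothing else left).
So house 3 gets blue for color.
Clue 2: the person in the teal house is in house 2.
By clue 8, the drum player is in house 2.
The only instrument still possible for house 1 is saxophone.
House 1 color: only gray fits.
So: house 1 = saxophone/disco/dog/gray, house 2 = drum/reggae/snake/teal, house 3 = oboe/country/ferret/blue, house 4 = flute/pop/hamster/white.

teal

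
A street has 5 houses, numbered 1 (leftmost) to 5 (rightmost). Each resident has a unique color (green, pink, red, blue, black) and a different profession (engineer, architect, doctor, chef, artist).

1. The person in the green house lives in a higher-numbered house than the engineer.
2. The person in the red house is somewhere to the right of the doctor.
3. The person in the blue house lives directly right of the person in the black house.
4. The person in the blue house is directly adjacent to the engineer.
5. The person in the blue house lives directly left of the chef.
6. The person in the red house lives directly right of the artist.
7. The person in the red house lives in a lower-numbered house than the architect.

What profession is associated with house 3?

The person in the black house is narrowed to house 1 or 2 or 3; consider each.
Placing it in house 1 and house 3 leads to a contradiction, so it's in house 2.
Clue 3 places the person in the blue house in house 3.
Clue 5 places the chef in house 4.
So house 1 gets pink for color.
The only color still possible for house 5 is green.
That leaves architect as the profession for house 5.
The artist is in house 3 (clue 6).
That leaves red as the color for house 4.
House 1's profession must be doctor (nothing else left).
That leaves engineer as the profession for house 2.
So: house 1 = pink/doctor, house 2 = black/engineer, house 3 = blue/artist, house 4 = red/chef, house 5 = green/architect.

artist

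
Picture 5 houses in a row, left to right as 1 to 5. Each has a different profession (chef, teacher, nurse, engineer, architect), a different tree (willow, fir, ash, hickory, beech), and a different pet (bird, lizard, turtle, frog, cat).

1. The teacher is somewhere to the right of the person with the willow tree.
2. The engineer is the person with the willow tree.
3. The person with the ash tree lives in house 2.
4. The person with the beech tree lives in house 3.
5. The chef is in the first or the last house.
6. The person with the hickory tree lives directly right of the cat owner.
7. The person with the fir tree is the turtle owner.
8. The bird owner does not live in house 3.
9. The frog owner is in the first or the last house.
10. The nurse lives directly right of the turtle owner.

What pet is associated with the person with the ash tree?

Clue 3 places the person with the ash tree in house 2.
From clue 4, the person with the beech tree must be in house 3.
House 5 tree: only hickory fits.
From clue 6, the cat owner must be in house 4.
So house 3 gets lizard for pet.
From clue 7, the person with the fir tree must be in house 1.
From clue 10, the nurse must be in house 2.
House 4 tree: only willow fits.
House 1 pet: only turtle fits.
The only pet still possible for house 2 is bird.
The only pet still possible for house 5 is frog.
The teacher is in house 5 (clue 1).
From clue 2, the engineer must be in house 4.
House 3 profession: only architect fits.
The only profession still possible for house 1 is chef.
So: house 1 = chef/fir/turtle, house 2 = nurse/ash/bird, house 3 = architect/beech/lizard, house 4 = engineer/willow/cat, house 5 = teacher/hickory/frog.

bird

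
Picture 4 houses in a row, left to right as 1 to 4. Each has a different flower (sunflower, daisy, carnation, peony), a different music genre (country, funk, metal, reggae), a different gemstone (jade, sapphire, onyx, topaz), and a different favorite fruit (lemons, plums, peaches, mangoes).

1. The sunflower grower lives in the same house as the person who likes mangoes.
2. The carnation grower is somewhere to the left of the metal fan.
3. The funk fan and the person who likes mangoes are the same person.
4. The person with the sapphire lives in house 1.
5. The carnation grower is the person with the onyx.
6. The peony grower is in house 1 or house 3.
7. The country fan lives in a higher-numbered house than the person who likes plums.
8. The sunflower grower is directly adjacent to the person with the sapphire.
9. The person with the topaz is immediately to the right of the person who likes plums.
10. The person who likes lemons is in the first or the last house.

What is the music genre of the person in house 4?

metal

Clue 4: the person with the sapphire is in house 1.
By clue 8, the sunflower grower is in house 2.
So house 4 gets daisy for flower.
Clue 1: the person who likes mangoes is in house 2.
The funk fan is in house 2 (clue 3).
Clue 5 places the carnation grower in house 3.
By clue 5, the person with the onyx is in house 3.
House 1's flower must be peony (nothing else left).
That leaves reggae as the music genre for house 1.
The metal fan is in house 4 (clue 2).
The only music genre still possible for house 3 is country.
Clue 7 places the person who likes plums in house 1.
Clue 9: the person with the topaz is in house 2.
House 4's gemstone must be jade (nothing else left).
House 3's favorite fruit must be peaches (nothing else left).
So house 4 gets lemons for favorite fruit.
So: house 1 = peony/reggae/sapphire/plums, house 2 = sunflower/funk/topaz/mangoes, house 3 = carnation/country/onyx/peaches, house 4 = daisy/metal/jade/lemons.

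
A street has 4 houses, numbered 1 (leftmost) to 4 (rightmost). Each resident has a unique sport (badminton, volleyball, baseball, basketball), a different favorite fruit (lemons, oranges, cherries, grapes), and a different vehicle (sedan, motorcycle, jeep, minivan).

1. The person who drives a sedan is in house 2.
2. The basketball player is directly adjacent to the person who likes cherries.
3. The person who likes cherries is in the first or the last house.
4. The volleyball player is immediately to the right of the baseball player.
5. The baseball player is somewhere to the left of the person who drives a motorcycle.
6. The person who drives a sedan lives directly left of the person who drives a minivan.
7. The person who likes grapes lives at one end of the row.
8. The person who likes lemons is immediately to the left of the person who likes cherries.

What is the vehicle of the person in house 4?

The person who drives a sedan is in house 2 (clue 1).
By clue 6, the person who drives a minivan is in house 3.
The person who likes lemons is in house 3 (clue 8).
Clue 8: the person who likes cherries is in house 4.
The only favorite fruit still possible for house 1 is grapes.
That leaves oranges as the favorite fruit for house 2.
House 1 vehicle: only jeep fits.
So house 4 gets motorcycle for vehicle.
Clue 2 places the basketball player in house 3.
By clue 4, the volleyball player is in house 2.
Clue 4 places the baseball player in house 1.
House 4's sport must be badminton (nothing else left).
So: house 1 = baseball/grapes/jeep, house 2 = volleyball/oranges/sedan, house 3 = basketball/lemons/minivan, house 4 = badminton/cherries/motorcycle.

motorcycle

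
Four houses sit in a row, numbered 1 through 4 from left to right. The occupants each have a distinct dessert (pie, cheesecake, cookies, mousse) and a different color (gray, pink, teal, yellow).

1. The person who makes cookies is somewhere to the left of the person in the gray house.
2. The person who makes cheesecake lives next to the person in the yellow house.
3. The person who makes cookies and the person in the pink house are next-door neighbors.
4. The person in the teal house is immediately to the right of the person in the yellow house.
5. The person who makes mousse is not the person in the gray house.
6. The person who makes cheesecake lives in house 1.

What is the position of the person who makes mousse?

By clue 6, the person who makes cheesecake is in house 1.
Clue 2 places the person in the yellow house in house 2.
By clue 4, the person in the teal house is in house 3.
The only color still possible for house 1 is pink.
House 4 color: only gray fits.
Clue 3: the person who makes cookies is in house 2.
House 3 dessert: only mousse fits.
House 4's dessert must be pie (nothing else left).
So: house 1 = cheesecake/pink, house 2 = cookies/yellow, house 3 = mousse/teal, house 4 = pie/gray.

3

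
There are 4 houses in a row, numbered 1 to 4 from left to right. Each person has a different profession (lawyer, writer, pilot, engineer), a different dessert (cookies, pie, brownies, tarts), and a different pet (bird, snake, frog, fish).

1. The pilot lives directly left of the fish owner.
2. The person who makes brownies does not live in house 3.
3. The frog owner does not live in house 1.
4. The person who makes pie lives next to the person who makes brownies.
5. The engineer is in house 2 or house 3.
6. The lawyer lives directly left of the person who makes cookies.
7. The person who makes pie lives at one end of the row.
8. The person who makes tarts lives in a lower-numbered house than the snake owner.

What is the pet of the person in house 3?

frog

Clue 7: the person who makes pie is in house 1.
House 4 profession: only writer fits.
House 1's pet must be bird (nothing else left).
Clue 4: the person who makes brownies is in house 2.
So house 3 gets tarts for dessert.
House 4 dessert: only cookies fits.
From clue 6, the lawyer must be in house 3.
Clue 8 places the snake owner in house 4.
So house 1 gets pilot for profession.
House 2 profession: only engineer fits.
The fish owner is in house 2 (clue 1).
The only pet still possible for house 3 is frog.
So: house 1 = pilot/pie/bird, house 2 = engineer/brownies/fish, house 3 = lawyer/tarts/frog, house 4 = writer/cookies/snake.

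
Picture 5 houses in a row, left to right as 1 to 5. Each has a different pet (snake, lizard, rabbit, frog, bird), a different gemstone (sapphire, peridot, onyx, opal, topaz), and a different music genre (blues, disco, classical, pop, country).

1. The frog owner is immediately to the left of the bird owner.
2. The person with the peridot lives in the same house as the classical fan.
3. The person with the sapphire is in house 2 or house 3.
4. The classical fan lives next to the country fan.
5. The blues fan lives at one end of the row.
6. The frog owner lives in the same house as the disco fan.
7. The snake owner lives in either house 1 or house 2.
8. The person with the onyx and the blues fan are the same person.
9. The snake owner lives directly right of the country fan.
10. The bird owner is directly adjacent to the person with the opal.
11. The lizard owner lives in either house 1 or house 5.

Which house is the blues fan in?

5

Clue 9 places the snake owner in house 2.
Clue 9 places the country fan in house 1.
Clue 4 places the classical fan in house 2.
Clue 8 places the person with the onyx in house 5.
House 1 gemstone: only topaz fits.
That leaves blues as the music genre for house 5.
Clue 2: the person with the peridot is in house 2.
House 4 gemstone: only opal fits.
The bird owner is in house 5 (clue 10).
House 3's gemstone must be sapphire (nothing else left).
Clue 1: the frog owner is in house 4.
Clue 6 places the disco fan in house 4.
House 1 pet: only lizard fits.
House 3 pet: only rabbit fits.
That leaves pop as the music genre for house 3.
So: house 1 = lizard/topaz/country, house 2 = snake/peridot/classical, house 3 = rabbit/sapphire/pop, house 4 = frog/opal/disco, house 5 = bird/onyx/blues.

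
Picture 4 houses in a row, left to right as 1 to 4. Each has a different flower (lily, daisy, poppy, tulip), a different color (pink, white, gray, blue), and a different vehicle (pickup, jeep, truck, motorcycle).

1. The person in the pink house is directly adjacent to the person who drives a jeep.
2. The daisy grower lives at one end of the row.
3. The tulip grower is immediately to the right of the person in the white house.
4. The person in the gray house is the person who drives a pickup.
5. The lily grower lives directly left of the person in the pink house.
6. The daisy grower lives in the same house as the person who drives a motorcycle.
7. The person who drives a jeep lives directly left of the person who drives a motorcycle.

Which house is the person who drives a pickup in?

From clue 7, the person who drives a jeep must be in house 3.
By clue 7, the person who drives a motorcycle is in house 4.
The daisy grower is in house 4 (clue 6).
That leaves blue as the color for house 3.
House 4 color: only pink fits.
Clue 5: the lily grower is in house 3.
The only flower still possible for house 1 is poppy.
The only flower still possible for house 2 is tulip.
The person in the white house is in house 1 (clue 3).
The only color still possible for house 2 is gray.
Clue 4 places the person who drives a pickup in house 2.
So house 1 gets truck for vehicle.
So: house 1 = poppy/white/truck, house 2 = tulip/gray/pickup, house 3 = lily/blue/jeep, house 4 = daisy/pink/motorcycle.

2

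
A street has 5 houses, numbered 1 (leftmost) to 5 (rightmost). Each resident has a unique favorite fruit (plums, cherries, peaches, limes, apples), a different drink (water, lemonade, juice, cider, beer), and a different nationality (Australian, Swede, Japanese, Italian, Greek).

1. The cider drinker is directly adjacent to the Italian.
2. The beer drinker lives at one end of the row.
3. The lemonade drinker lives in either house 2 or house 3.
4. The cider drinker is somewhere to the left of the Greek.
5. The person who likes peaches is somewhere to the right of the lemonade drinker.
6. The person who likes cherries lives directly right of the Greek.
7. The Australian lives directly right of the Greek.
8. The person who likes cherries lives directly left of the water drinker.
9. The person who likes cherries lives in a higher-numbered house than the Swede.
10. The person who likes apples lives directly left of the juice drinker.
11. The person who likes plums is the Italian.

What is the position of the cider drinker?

That leaves Japanese as the nationality for house 5.
So house 4 gets Australian for nationality.
From clue 7, the Greek must be in house 3.
Clue 6: the person who likes cherries is in house 4.
From clue 8, the water drinker must be in house 5.
The only drink still possible for house 1 is beer.
The only drink still possible for house 4 is juice.
Clue 1: the Italian is in house 1.
From clue 10, the person who likes apples must be in house 3.
From clue 11, the person who likes plums must be in house 1.
House 2's favorite fruit must be limes (nothing else left).
That leaves peaches as the favorite fruit for house 5.
House 2 drink: only cider fits.
House 3's drink must be lemonade (nothing else left).
House 2's nationality must be Swede (nothing else left).
So: house 1 = plums/beer/Italian, house 2 = limes/cider/Swede, house 3 = apples/lemonade/Greek, house 4 = cherries/juice/Australian, house 5 = peaches/water/Japanese.

2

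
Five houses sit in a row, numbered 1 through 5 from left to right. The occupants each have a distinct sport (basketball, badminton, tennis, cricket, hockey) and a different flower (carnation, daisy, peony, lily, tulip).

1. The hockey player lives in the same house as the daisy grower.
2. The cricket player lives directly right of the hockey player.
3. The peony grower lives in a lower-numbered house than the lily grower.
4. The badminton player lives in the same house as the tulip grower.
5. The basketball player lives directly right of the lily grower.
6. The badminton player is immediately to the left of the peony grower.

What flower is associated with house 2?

That leaves carnation as the flower for house 5.
The badminton player is narrowed to house 1 or 2; consider each.
Placing it in house 2 leads to a contradiction, so it's in house 1.
The tulip grower is in house 1 (clue 4).
From clue 6, the peony grower must be in house 2.
House 2's sport must be tennis (nothing else left).
House 3's sport must be hockey (nothing else left).
From clue 1, the daisy grower must be in house 3.
By clue 2, the cricket player is in house 4.
House 5's sport must be basketball (nothing else left).
House 4 flower: only lily fits.
So: house 1 = badminton/tulip, house 2 = tennis/peony, house 3 = hockey/daisy, house 4 = cricket/lily, house 5 = basketball/carnation.

peony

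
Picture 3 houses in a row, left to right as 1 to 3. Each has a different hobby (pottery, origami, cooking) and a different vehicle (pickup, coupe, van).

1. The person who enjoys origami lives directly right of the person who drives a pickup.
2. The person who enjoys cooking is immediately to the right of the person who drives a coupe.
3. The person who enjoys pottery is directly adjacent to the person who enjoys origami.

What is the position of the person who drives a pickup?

House 1 hobby: only pottery fits.
That leaves van as the vehicle for house 3.
From clue 3, the person who enjoys origami must be in house 2.
That leaves cooking as the hobby for house 3.
Clue 1 places the person who drives a pickup in house 1.
The person who drives a coupe is in house 2 (clue 2).
So: house 1 = pottery/pickup, house 2 = origami/coupe, house 3 = cooking/van.

1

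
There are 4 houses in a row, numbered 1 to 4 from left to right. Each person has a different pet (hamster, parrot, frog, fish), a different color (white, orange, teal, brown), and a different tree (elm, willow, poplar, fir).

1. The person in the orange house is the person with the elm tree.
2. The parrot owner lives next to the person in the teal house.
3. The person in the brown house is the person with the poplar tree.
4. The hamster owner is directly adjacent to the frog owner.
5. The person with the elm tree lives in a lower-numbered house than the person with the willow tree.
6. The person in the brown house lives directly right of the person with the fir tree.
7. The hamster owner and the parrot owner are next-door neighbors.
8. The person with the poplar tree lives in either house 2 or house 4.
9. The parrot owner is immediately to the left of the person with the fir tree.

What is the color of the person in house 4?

So house 1 gets elm for tree.
Clue 1 places the person in the orange house in house 1.
Clue 6: the person in the brown house is in house 4.
By clue 6, the person with the fir tree is in house 3.
By clue 9, the parrot owner is in house 2.
Clue 2: the person in the teal house is in house 3.
By clue 3, the person with the poplar tree is in house 4.
Clue 4: the hamster owner is in house 3.
Clue 4 places the frog owner in house 4.
That leaves fish as the pet for house 1.
The only color still possible for house 2 is white.
House 2's tree must be willow (nothing else left).
So: house 1 = fish/orange/elm, house 2 = parrot/white/willow, house 3 = hamster/teal/fir, house 4 = frog/brown/poplar.

brown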